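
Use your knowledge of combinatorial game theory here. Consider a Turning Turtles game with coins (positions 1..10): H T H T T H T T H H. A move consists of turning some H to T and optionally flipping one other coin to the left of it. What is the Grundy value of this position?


Coins: H T H T T H T T H H
Key fact: a single head at position k behaves exactly like a Nim heap of size k (turning it to T and optionally flipping a coin at j < k corresponds to moving the heap from k to j, or to 0), and heads combine as a disjunctive sum (two heads at the same place would cancel, matching j XOR j = 0). So the Nim-value is the XOR of the 1-indexed positions of the heads.
Face-up positions (1-indexed): [1, 3, 6, 9, 10]
XOR 0 with 1: 0 XOR 1 = 1
XOR 1 with 3: 1 XOR 3 = 2
XOR 2 with 6: 2 XOR 6 = 4
XOR 4 with 9: 4 XOR 9 = 13
XOR 13 with 10: 13 XOR 10 = 7
Nim-value = 7

7


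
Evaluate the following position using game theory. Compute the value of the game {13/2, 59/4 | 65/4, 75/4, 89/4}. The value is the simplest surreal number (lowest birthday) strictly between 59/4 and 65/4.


Left options: {13/2, 59/4}, max = 59/4
Right options: {65/4, 75/4, 89/4}, min = 65/4
All options are numbers and max(Left) < min(Right), so by the simplicity theorem the value is the simplest (earliest-born) number strictly between 59/4 and 65/4.
Integers 15 through 16 all lie strictly between 59/4 and 65/4.
Among integers, the simplest (lowest birthday = smallest |n|; 0 is born on day 0, +-n on day n) is 15.
No non-integer in the interval can be simpler: if x is a non-integer in the interval, then floor(x) or ceil(x) also lies in the interval (the interval contains an integer), and both are proper prefixes of x's sign expansion, i.e. born earlier. So the game value is 15.
Game value = 15

15


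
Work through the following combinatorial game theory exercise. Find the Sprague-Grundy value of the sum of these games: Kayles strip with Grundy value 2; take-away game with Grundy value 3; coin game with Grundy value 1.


By the Sprague-Grundy theorem, the Grundy value of a sum of games is the XOR of individual Grundy values.
Kayles strip: Grundy value = 2. Running XOR: 0 XOR 2 = 2
take-away game: Grundy value = 3. Running XOR: 2 XOR 3 = 1
coin game: Grundy value = 1. Running XOR: 1 XOR 1 = 0
The combined Grundy value is 0.

0


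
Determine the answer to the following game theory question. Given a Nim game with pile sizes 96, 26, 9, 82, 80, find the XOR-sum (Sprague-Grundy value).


We need the XOR (exclusive or) of all pile sizes.
After XOR-ing pile 1 (size 96): 0 XOR 96 = 96
After XOR-ing pile 2 (size 26): 96 XOR 26 = 122
After XOR-ing pile 3 (size 9): 122 XOR 9 = 115
After XOR-ing pile 4 (size 82): 115 XOR 82 = 33
After XOR-ing pile 5 (size 80): 33 XOR 80 = 113
The Nim-value of this position is 113.

113


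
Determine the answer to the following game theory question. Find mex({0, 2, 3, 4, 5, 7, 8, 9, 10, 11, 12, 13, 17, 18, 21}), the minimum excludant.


Set = {0, 2, 3, 4, 5, 7, 8, 9, 10, 11, 12, 13, 17, 18, 21}
0 is in the set.
1 is NOT in the set. This is the mex.
mex = 1

1


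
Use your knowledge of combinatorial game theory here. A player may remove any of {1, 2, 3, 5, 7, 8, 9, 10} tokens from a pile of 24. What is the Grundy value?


The subtraction set is S = {1, 2, 3, 5, 7, 8, 9, 10}.
G(k) = mex{ G(k - s) : s in S, s <= k }. We compute iteratively: G(0) = 0.
G(1) = mex({0}) = 1
G(2) = mex({0, 1}) = 2
G(3) = mex({0, 1, 2}) = 3
G(4) = mex({1, 2, 3}) = 0
G(5) = mex({0, 2, 3}) = 1
G(6) = mex({0, 1, 3}) = 2
G(7) = mex({0, 1, 2}) = 3
G(8) = mex({0, 1, 2, 3}) = 4
G(9) = mex({0, 1, 2, 3, 4}) = 5
G(10) = mex({0, 1, 2, 3, 4, 5}) = 6
G(11) = mex({0, 1, 2, 3, 4, 5, 6}) = 7
G(12) = mex({0, 1, 2, 3, 5, 6, 7}) = 4
G(13) = mex({0, 1, 2, 3, 4, 6, 7}) = 5
G(14) = mex({0, 1, 2, 3, 4, 5, 7}) = 6
G(15) = mex({1, 2, 3, 4, 5, 6}) = 0
G(16) = mex({0, 2, 3, 4, 5, 6, 7}) = 1
G(17) = mex({0, 1, 3, 4, 5, 6}) = 2
G(18) = mex({0, 1, 2, 4, 5, 6, 7}) = 3
G(19) = mex({1, 2, 3, 4, 5, 6, 7}) = 0
G(20) = mex({0, 2, 3, 4, 5, 6, 7}) = 1
G(21) = mex({0, 1, 3, 4, 5, 6, 7}) = 2
G(22) = mex({0, 1, 2, 4, 5, 6}) = 3
G(23) = mex({0, 1, 2, 3, 5, 6}) = 4
G(24) = mex({0, 1, 2, 3, 4, 6}) = 5
Therefore G(24) = 5.

5


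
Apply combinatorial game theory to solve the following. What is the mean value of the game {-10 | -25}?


Game = {-10 | -25}, a switch {a | b} with numbers a > b.
Its thermograph has left wall a - t and right wall b + t, which meet at t = (a - b)/2, where both equal (a + b)/2. So the mast (mean value) is at (a + b)/2.
Mean = (-10 + (-25))/2 = -35/2 = -35/2

-35/2


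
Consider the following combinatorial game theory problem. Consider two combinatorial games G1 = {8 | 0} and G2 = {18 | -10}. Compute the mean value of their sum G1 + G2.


G1 = {8 | 0}, G2 = {18 | -10}
Each is a switch {a | b} with numbers a > b; its mean value is (a + b)/2, and mean value is additive over game sums: m(G1 + G2) = m(G1) + m(G2).
Mean of G1 = (8 + (0))/2 = 8/2 = 4
Mean of G2 = (18 + (-10))/2 = 8/2 = 4
Mean of G1 + G2 = 4 + 4 = 8

8


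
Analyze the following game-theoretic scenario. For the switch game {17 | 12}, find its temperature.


The game is {17 | 12}, a switch {a | b} with numbers a > b.
Cooling {a | b} by t gives {a - t | b + t}, which stops being hot when a - t = b + t, i.e. at t = (a - b)/2. So the temperature of a switch is (a - b)/2.
Temperature = (Left option - Right option) / 2
= (17 - (12)) / 2
= 5 / 2
= 5/2

5/2


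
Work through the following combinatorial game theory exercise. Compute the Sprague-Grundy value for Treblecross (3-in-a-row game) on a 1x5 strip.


Treblecross: place X on empty cells; 3-in-a-row wins.
Playing within two cells of an existing X lets the opponent win at once, so sensible play treats the cells i-2..i+2 around each X as dead. The player left with no safe cell loses, so this is a normal-play take-away game on strips of safe cells.
Placing X at cell i (0-indexed) of a strip of k safe cells leaves independent strips of sizes max(0, i-2) and max(0, k-i-3). Hence G(k) = mex{ G(max(0,i-2)) XOR G(max(0,k-i-3)) : 0 <= i < k }, with G(0) = 0.
G(1): splits (0,0):0^0=0 -> mex({0}) = 1
G(2): splits (0,0):0^0=0 -> mex({0}) = 1
G(3): splits (0,0):0^0=0 -> mex({0}) = 1
G(4): splits (0,1):0^1=1 (0,0):0^0=0 -> mex({0, 1}) = 2
G(5): splits (0,2):0^1=1 (0,1):0^1=1 (0,0):0^0=0 -> mex({0, 1}) = 2
Therefore G(5) = 2.

2


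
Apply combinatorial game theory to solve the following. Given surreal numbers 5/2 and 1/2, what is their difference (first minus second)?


x = 5/2, y = 1/2
Converting to common denominator: 2
x = 5/2, y = 1/2
x - y = 5/2 - 1/2 = 2

2


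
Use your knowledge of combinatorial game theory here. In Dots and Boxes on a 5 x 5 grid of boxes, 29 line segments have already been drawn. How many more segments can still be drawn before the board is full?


Grid: 5 x 5 boxes, i.e. 6 rows and 6 columns of dots.
Horizontal edges: (rows + 1) * cols = 6 * 5 = 30
Vertical edges: rows * (cols + 1) = 5 * 6 = 30
Total edges: 30 + 30 = 60
Edges drawn: 29
Remaining: 60 - 29 = 31

31


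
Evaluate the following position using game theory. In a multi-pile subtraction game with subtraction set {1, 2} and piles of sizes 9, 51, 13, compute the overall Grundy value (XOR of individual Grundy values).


Subtraction set: {1, 2}
For this subtraction set, G(n) = n mod 3 (period = max + 1 = 3).
Pile 1 (size 9): G(9) = 9 mod 3 = 0
Pile 2 (size 51): G(51) = 51 mod 3 = 0
Pile 3 (size 13): G(13) = 13 mod 3 = 1
Total Grundy value = XOR of all: 0 XOR 0 XOR 1 = 1

1


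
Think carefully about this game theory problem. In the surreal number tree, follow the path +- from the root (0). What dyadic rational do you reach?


Sign expansion: +-
Rule: track bounds (lo, hi), initially (-inf, +inf). On '+', the current value becomes lo and we move to the simplest number in (value, hi): value + 1 if hi = +inf, otherwise the midpoint (value + hi)/2. On '-', the current value becomes hi and we move to value - 1 if lo = -inf, otherwise the midpoint (lo + value)/2.
Start at 0.
Step 1: sign = +, move right. Bounds: (0, +inf). Value = 1
Step 2: sign = -, move left. Bounds: (0, 1). Value = 1/2
The surreal number with sign expansion +- is 1/2.

1/2


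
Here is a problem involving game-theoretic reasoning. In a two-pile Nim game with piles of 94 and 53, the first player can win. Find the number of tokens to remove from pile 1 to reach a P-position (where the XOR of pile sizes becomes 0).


Piles: 94 and 53
Current XOR: 94 XOR 53 = 107 (non-zero, so this is an N-position).
To make the XOR zero, we need to find a move that balances the piles.
For pile 1 (size 94): target = 94 XOR 107 = 53
We reduce pile 1 from 94 to 53.
Tokens removed: 94 - 53 = 41
Verification: 53 XOR 53 = 0

41


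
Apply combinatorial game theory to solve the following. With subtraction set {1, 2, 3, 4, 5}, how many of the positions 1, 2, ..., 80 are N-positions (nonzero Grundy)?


Subtraction set S = {1, 2, 3, 4, 5}, so G(n) = n mod 6.
G(n) = 0 when n is a multiple of 6.
Multiples of 6 in [1, 80]: 13
N-positions (nonzero Grundy) = 80 - 13 = 67

67


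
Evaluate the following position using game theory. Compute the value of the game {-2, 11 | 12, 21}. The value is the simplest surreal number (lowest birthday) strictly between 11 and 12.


Left options: {-2, 11}, max = 11
Right options: {12, 21}, min = 12
All options are numbers and max(Left) < min(Right), so by the simplicity theorem the value is the simplest (earliest-born) number strictly between 11 and 12.
No integer lies strictly between 11 and 12, so the value is the dyadic rational m/2^k in the interval with the smallest k (then m odd); search k = 1, 2, ...:
Denominator 2: 23/2 lies strictly between 11 and 12 -- found.
The simplest number in the interval is 23/2.
Game value = 23/2

23/2


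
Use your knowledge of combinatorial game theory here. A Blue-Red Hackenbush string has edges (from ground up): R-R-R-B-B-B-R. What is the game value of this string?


Edges (from ground): R-R-R-B-B-B-R
By Berlekamp's sign-expansion rule, a Blue-Red Hackenbush stalk has the value of the surreal number whose sign sequence is the edge sequence with B -> + and R -> -.
Sign sequence: ---+++-
Trace the sign expansion in the surreal number tree, starting from 0:
Edge 1: R (sign -) -> bounds (-inf, 0), value = -1
Edge 2: R (sign -) -> bounds (-inf, -1), value = -2
Edge 3: R (sign -) -> bounds (-inf, -2), value = -3
Edge 4: B (sign +) -> bounds (-3, -2), value = -5/2
Edge 5: B (sign +) -> bounds (-5/2, -2), value = -9/4
Edge 6: B (sign +) -> bounds (-9/4, -2), value = -17/8
Edge 7: R (sign -) -> bounds (-9/4, -17/8), value = -35/16
Game value = -35/16

-35/16


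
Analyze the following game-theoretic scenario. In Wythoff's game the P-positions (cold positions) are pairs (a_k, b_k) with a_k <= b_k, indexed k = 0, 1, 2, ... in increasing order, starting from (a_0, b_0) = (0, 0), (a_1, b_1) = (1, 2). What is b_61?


By Wythoff's theorem, a_k = floor(k * phi) and b_k = floor(k * phi^2) = a_k + k, where phi = (1 + sqrt(5))/2 is the golden ratio.
phi = (1 + sqrt(5))/2 = 1.618034
phi^2 = phi + 1 = 2.618034
k = 61
k * phi^2 = 61 * 2.618034 = 159.700073
b_61 = floor(k * phi^2) = 159 (check: a_61 + k = 98 + 61 = 159)

159


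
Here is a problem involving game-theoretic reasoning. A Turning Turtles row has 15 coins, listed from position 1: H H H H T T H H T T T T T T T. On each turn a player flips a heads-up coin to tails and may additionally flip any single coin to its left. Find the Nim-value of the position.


Coins: H H H H T T H H T T T T T T T
Key fact: a single head at position k behaves exactly like a Nim heap of size k (turning it to T and optionally flipping a coin at j < k corresponds to moving the heap from k to j, or to 0), and heads combine as a disjunctive sum (two heads at the same place would cancel, matching j XOR j = 0). So the Nim-value is the XOR of the 1-indexed positions of the heads.
Face-up positions (1-indexed): [1, 2, 3, 4, 7, 8]
XOR 0 with 1: 0 XOR 1 = 1
XOR 1 with 2: 1 XOR 2 = 3
XOR 3 with 3: 3 XOR 3 = 0
XOR 0 with 4: 0 XOR 4 = 4
XOR 4 with 7: 4 XOR 7 = 3
XOR 3 with 8: 3 XOR 8 = 11
Nim-value = 11

11


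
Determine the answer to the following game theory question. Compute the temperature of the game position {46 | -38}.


The game is {46 | -38}, a switch {a | b} with numbers a > b.
Cooling {a | b} by t gives {a - t | b + t}, which stops being hot when a - t = b + t, i.e. at t = (a - b)/2. So the temperature of a switch is (a - b)/2.
Temperature = (Left option - Right option) / 2
= (46 - (-38)) / 2
= 84 / 2
= 42

42


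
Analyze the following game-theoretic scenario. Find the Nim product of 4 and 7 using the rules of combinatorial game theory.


Nim multiplication is bilinear over XOR: (u XOR v) * w = (u*w) XOR (v*w).
So we split each operand into its bit components and XOR the pairwise Nim products.
4 = 4 (as XOR of powers of 2).
7 = 1 + 2 + 4 (as XOR of powers of 2).
Using the standard Nim-product table on single bits:
  2*2 = 3,   2*4 = 8,   2*8 = 12,
  4*4 = 6,   4*8 = 11,  8*8 = 13,
and  1*x = x (identity), k*l = l*k (commutative).
Pairwise Nim products:
  4 * 1 = 4
  4 * 2 = 8
  4 * 4 = 6
XOR them: 4 XOR 8 XOR 6 = 10.
Result: 4 * 7 = 10 (in Nim).

10


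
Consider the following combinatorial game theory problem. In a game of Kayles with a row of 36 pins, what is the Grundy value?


Kayles: a move removes 1 or 2 adjacent pins from a contiguous row.
Removing pins from a row of k leaves two independent rows (a, b) with a + b = k - 1 (one pin) or a + b = k - 2 (two pins); an end removal gives a = 0.
By Sprague-Grundy, G(k) = mex{ G(a) XOR G(b) } over all these splits. G(0) = 0.
G(1): splits (0,0):0^0=0 -> mex({0}) = 1
G(2): splits (0,1):0^1=1 (0,0):0^0=0 -> mex({0, 1}) = 2
G(3): splits (0,2):0^2=2 (1,1):1^1=0 (0,1):0^1=1 -> mex({0, 1, 2}) = 3
G(4): splits (0,3):0^3=3 (1,2):1^2=3 (0,2):0^2=2 (1,1):1^1=0 -> mex({0, 2, 3}) = 1
G(5): splits (0,4):0^1=1 (1,3):1^3=2 (2,2):2^2=0 (0,3):0^3=3 (1,2):1^2=3 -> mex({0, 1, 2, 3}) = 4
G(6) = mex({0, 1, 2, 4}) = 3
G(7) = mex({0, 1, 3, 4, 5}) = 2
G(8) = mex({0, 2, 3, 5, 6}) = 1
G(9) = mex({0, 1, 2, 3, 6, 7}) = 4
G(10) = mex({0, 1, 3, 4, 5, 7}) = 2
G(11) = mex({0, 1, 2, 3, 4, 5}) = 6
G(12) = mex({0, 1, 2, 3, 5, 6, 7}) = 4
G(13) = mex({0, 2, 3, 4, 6, 7}) = 1
G(14) = mex({0, 1, 4, 5, 6, 7}) = 2
G(15) = mex({0, 1, 2, 3, 4, 5, 6}) = 7
G(16) = mex({0, 2, 3, 5, 6, 7}) = 1
G(17) = mex({0, 1, 2, 3, 5, 6, 7}) = 4
G(18) = mex({0, 1, 2, 4, 5, 6}) = 3
G(19) = mex({0, 1, 3, 4, 5, 7}) = 2
G(20) = mex({0, 2, 3, 4, 5, 6, 7}) = 1
G(21) = mex({0, 1, 2, 3, 5, 6, 7}) = 4
G(22) = mex({0, 1, 2, 3, 4, 5, 7}) = 6
G(23) = mex({0, 1, 2, 3, 4, 5, 6}) = 7
G(24) = mex({0, 1, 2, 3, 5, 6, 7}) = 4
G(25) = mex({0, 2, 3, 4, 6, 7}) = 1
G(26) = mex({0, 1, 3, 4, 5, 6, 7}) = 2
G(27) = mex({0, 1, 2, 3, 4, 5, 6, 7}) = 8
G(28) = mex({0, 1, 2, 3, 4, 6, 7, 8}) = 5
G(29) = mex({0, 1, 2, 3, 5, 6, 7, 8, 9}) = 4
G(30) = mex({0, 1, 2, 3, 4, 5, 6, 9, 10}) = 7
G(31) = mex({0, 1, 3, 4, 5, 7, 10, 11}) = 2
G(32) = mex({0, 2, 3, 4, 5, 6, 7, 9, 11}) = 1
G(33) = mex({0, 1, 2, 3, 4, 5, 6, 7, 9, 12}) = 8
G(34) = mex({0, 1, 2, 3, 4, 5, 7, 8, 11, 12}) = 6
G(35) = mex({0, 1, 2, 3, 4, 5, 6, 8, 9, 10, 11}) = 7
G(36) = mex({0, 1, 2, 3, 5, 6, 7, 9, 10}) = 4
Therefore G(36) = 4.

4


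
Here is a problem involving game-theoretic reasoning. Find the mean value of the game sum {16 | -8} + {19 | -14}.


G1 = {16 | -8}, G2 = {19 | -14}
Each is a switch {a | b} with numbers a > b; its mean value is (a + b)/2, and mean value is additive over game sums: m(G1 + G2) = m(G1) + m(G2).
Mean of G1 = (16 + (-8))/2 = 8/2 = 4
Mean of G2 = (19 + (-14))/2 = 5/2 = 5/2
Mean of G1 + G2 = 4 + 5/2 = 13/2

13/2


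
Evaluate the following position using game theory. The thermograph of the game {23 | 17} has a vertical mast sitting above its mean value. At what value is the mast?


Game = {23 | 17}, a switch {a | b} with numbers a > b.
Its thermograph has left wall a - t and right wall b + t, which meet at t = (a - b)/2, where both equal (a + b)/2. So the mast (mean value) is at (a + b)/2.
Mean = (23 + (17))/2 = 40/2 = 20

20


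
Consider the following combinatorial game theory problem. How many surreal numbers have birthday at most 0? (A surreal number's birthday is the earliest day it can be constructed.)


Day 0: {|} = 0 is born. Count = 1.
Day n: the number of surreal numbers born by day n is 2^(n+1) - 1.
By day 0: 2^1 - 1 = 1
By day 0: 1 surreal numbers.

1


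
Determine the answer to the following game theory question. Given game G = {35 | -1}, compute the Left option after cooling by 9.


Original game: {35 | -1} (a switch {a | b} with a > b).
Cooling by t (for t below the temperature (a - b)/2 = 18) taxes each move by t: {a | b} cooled by t is {a - t | b + t}.
Cooling amount: t = 9
Cooled Left option: 35 - 9 = 26
Cooled Right option: -1 + 9 = 8
Cooled game: {26 | 8}
Left option = 26

26


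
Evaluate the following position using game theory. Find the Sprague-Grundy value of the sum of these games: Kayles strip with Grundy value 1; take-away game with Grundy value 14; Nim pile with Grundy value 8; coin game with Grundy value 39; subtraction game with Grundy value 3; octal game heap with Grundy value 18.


By the Sprague-Grundy theorem, the Grundy value of a sum of games is the XOR of individual Grundy values.
Kayles strip: Grundy value = 1. Running XOR: 0 XOR 1 = 1
take-away game: Grundy value = 14. Running XOR: 1 XOR 14 = 15
Nim pile: Grundy value = 8. Running XOR: 15 XOR 8 = 7
coin game: Grundy value = 39. Running XOR: 7 XOR 39 = 32
subtraction game: Grundy value = 3. Running XOR: 32 XOR 3 = 35
octal game heap: Grundy value = 18. Running XOR: 35 XOR 18 = 49
The combined Grundy value is 49.

49


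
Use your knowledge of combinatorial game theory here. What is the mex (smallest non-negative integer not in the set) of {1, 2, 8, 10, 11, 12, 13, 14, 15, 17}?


Set = {1, 2, 8, 10, 11, 12, 13, 14, 15, 17}
0 is NOT in the set. This is the mex.
mex = 0

0


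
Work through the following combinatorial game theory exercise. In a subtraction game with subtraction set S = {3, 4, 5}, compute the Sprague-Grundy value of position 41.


The subtraction set is S = {3, 4, 5}.
G(k) = mex{ G(k - s) : s in S, s <= k }. We compute iteratively: G(0) = 0.
G(1) = mex({}) = 0
G(2) = mex({}) = 0
G(3) = mex({0}) = 1
G(4) = mex({0}) = 1
G(5) = mex({0}) = 1
G(6) = mex({0, 1}) = 2
G(7) = mex({0, 1}) = 2
G(8) = mex({1}) = 0
G(9) = mex({1, 2}) = 0
G(10) = mex({1, 2}) = 0
G(11) = mex({0, 2}) = 1
G(12) = mex({0, 2}) = 1
Observe that G(8)..G(12) = 0, 0, 0, 1, 1 repeats G(0)..G(4) = 0, 0, 0, 1, 1.
For k >= max(S) = 5, G(k) is determined by the previous 5 values G(k-5)..G(k-1); a window of 5 consecutive values has recurred shifted by 8, so by induction G(k + 8) = G(k) for all k >= 0: the sequence is periodic from the start with period 8.
One period: G(0..7) = 0, 0, 0, 1, 1, 1, 2, 2.
41 mod 8 = 1, so G(41) = G(1) = 0.

0


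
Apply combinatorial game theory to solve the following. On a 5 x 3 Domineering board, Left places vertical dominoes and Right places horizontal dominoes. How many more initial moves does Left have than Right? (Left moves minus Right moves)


Board is 5 x 3 (rows x cols).
Left (vertical) placements: (rows-1) * cols = 4 * 3 = 12
Right (horizontal) placements: rows * (cols-1) = 5 * 2 = 10
Advantage = Left - Right = 12 - 10 = 2

2


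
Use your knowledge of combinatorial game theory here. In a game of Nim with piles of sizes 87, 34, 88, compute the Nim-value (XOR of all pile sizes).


We need the XOR (exclusive or) of all pile sizes.
After XOR-ing pile 1 (size 87): 0 XOR 87 = 87
After XOR-ing pile 2 (size 34): 87 XOR 34 = 117
After XOR-ing pile 3 (size 88): 117 XOR 88 = 45
The Nim-value of this position is 45.

45


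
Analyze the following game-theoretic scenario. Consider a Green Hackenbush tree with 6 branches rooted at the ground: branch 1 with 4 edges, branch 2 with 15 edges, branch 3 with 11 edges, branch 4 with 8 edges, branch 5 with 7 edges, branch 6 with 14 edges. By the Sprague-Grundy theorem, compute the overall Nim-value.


The tree has 6 branches from the ground vertex.
In Green Hackenbush, the Nim-value of a simple path of length k is k.
Branch 1: length 4, Nim-value = 4
Branch 2: length 15, Nim-value = 15
Branch 3: length 11, Nim-value = 11
Branch 4: length 8, Nim-value = 8
Branch 5: length 7, Nim-value = 7
Branch 6: length 14, Nim-value = 14
Total Nim-value = XOR of all branch values:
0 XOR 4 = 4
4 XOR 15 = 11
11 XOR 11 = 0
0 XOR 8 = 8
8 XOR 7 = 15
15 XOR 14 = 1
Nim-value of the tree = 1

1


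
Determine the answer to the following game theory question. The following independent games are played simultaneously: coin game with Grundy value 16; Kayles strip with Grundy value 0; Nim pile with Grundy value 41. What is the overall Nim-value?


By the Sprague-Grundy theorem, the Grundy value of a sum of games is the XOR of individual Grundy values.
coin game: Grundy value = 16. Running XOR: 0 XOR 16 = 16
Kayles strip: Grundy value = 0. Running XOR: 16 XOR 0 = 16
Nim pile: Grundy value = 41. Running XOR: 16 XOR 41 = 57
The combined Grundy value is 57.

57


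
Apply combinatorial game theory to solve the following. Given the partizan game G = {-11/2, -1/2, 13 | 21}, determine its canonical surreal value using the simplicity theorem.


Left options: {-11/2, -1/2, 13}, max = 13
Right options: {21}, min = 21
All options are numbers and max(Left) < min(Right), so by the simplicity theorem the value is the simplest (earliest-born) number strictly between 13 and 21.
Integers 14 through 20 all lie strictly between 13 and 21.
Among integers, the simplest (lowest birthday = smallest |n|; 0 is born on day 0, +-n on day n) is 14.
No non-integer in the interval can be simpler: if x is a non-integer in the interval, then floor(x) or ceil(x) also lies in the interval (the interval contains an integer), and both are proper prefixes of x's sign expansion, i.e. born earlier. So the game value is 14.
Game value = 14

14


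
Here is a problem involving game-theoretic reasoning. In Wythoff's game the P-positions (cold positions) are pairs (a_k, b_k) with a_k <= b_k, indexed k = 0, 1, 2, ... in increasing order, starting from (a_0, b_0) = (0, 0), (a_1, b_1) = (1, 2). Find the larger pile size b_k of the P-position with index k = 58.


By Wythoff's theorem, a_k = floor(k * phi) and b_k = floor(k * phi^2) = a_k + k, where phi = (1 + sqrt(5))/2 is the golden ratio.
phi = (1 + sqrt(5))/2 = 1.618034
phi^2 = phi + 1 = 2.618034
k = 58
k * phi^2 = 58 * 2.618034 = 151.845971
b_58 = floor(k * phi^2) = 151 (check: a_58 + k = 93 + 58 = 151)

151


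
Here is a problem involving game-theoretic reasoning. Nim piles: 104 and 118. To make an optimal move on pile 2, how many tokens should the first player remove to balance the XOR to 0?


Piles: 104 and 118
Current XOR: 104 XOR 118 = 30 (non-zero, so this is an N-position).
To make the XOR zero, we need to find a move that balances the piles.
For pile 2 (size 118): target = 118 XOR 30 = 104
We reduce pile 2 from 118 to 104.
Tokens removed: 118 - 104 = 14
Verification: 104 XOR 104 = 0

14


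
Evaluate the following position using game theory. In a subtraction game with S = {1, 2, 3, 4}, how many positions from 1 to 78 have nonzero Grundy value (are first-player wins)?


Subtraction set S = {1, 2, 3, 4}, so G(n) = n mod 5.
G(n) = 0 when n is a multiple of 5.
Multiples of 5 in [1, 78]: 15
N-positions (nonzero Grundy) = 78 - 15 = 63

63


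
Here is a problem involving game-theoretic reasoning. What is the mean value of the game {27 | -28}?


Game = {27 | -28}, a switch {a | b} with numbers a > b.
Its thermograph has left wall a - t and right wall b + t, which meet at t = (a - b)/2, where both equal (a + b)/2. So the mast (mean value) is at (a + b)/2.
Mean = (27 + (-28))/2 = -1/2 = -1/2

-1/2


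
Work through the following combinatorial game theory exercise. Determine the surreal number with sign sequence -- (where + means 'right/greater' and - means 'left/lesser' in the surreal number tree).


Sign expansion: --
Rule: track bounds (lo, hi), initially (-inf, +inf). On '+', the current value becomes lo and we move to the simplest number in (value, hi): value + 1 if hi = +inf, otherwise the midpoint (value + hi)/2. On '-', the current value becomes hi and we move to value - 1 if lo = -inf, otherwise the midpoint (lo + value)/2.
Start at 0.
Step 1: sign = -, move left. Bounds: (-inf, 0). Value = -1
Step 2: sign = -, move left. Bounds: (-inf, -1). Value = -2
The surreal number with sign expansion -- is -2.

-2


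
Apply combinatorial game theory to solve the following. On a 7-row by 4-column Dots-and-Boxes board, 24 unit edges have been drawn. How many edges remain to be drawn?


Grid: 7 x 4 boxes, i.e. 8 rows and 5 columns of dots.
Horizontal edges: (rows + 1) * cols = 8 * 4 = 32
Vertical edges: rows * (cols + 1) = 7 * 5 = 35
Total edges: 32 + 35 = 67
Edges drawn: 24
Remaining: 67 - 24 = 43

43


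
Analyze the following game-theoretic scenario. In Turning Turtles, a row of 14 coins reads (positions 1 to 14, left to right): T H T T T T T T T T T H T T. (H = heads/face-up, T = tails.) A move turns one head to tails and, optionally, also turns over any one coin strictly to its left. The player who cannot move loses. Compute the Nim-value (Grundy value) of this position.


Coins: T H T T T T T T T T T H T T
Key fact: a single head at position k behaves exactly like a Nim heap of size k (turning it to T and optionally flipping a coin at j < k corresponds to moving the heap from k to j, or to 0), and heads combine as a disjunctive sum (two heads at the same place would cancel, matching j XOR j = 0). So the Nim-value is the XOR of the 1-indexed positions of the heads.
Face-up positions (1-indexed): [2, 12]
XOR 0 with 2: 0 XOR 2 = 2
XOR 2 with 12: 2 XOR 12 = 14
Nim-value = 14

14


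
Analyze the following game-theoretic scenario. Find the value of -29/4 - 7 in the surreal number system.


x = -29/4, y = 7
Converting to common denominator: 4
x = -29/4, y = 28/4
x - y = -29/4 - 7 = -57/4

-57/4


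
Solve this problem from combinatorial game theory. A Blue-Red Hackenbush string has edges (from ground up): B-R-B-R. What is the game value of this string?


Edges (from ground): B-R-B-R
By Berlekamp's sign-expansion rule, a Blue-Red Hackenbush stalk has the value of the surreal number whose sign sequence is the edge sequence with B -> + and R -> -.
Sign sequence: +-+-
Trace the sign expansion in the surreal number tree, starting from 0:
Edge 1: B (sign +) -> bounds (0, +inf), value = 1
Edge 2: R (sign -) -> bounds (0, 1), value = 1/2
Edge 3: B (sign +) -> bounds (1/2, 1), value = 3/4
Edge 4: R (sign -) -> bounds (1/2, 3/4), value = 5/8
Game value = 5/8

5/8


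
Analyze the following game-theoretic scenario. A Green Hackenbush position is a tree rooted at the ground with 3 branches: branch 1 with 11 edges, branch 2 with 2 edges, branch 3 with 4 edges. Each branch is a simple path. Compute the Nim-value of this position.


The tree has 3 branches from the ground vertex.
In Green Hackenbush, the Nim-value of a simple path of length k is k.
Branch 1: length 11, Nim-value = 11
Branch 2: length 2, Nim-value = 2
Branch 3: length 4, Nim-value = 4
Total Nim-value = XOR of all branch values:
0 XOR 11 = 11
11 XOR 2 = 9
9 XOR 4 = 13
Nim-value of the tree = 13

13


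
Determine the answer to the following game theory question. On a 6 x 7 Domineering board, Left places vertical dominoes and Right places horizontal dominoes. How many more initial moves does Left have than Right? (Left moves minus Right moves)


Board is 6 x 7 (rows x cols).
Left (vertical) placements: (rows-1) * cols = 5 * 7 = 35
Right (horizontal) placements: rows * (cols-1) = 6 * 6 = 36
Advantage = Left - Right = 35 - 36 = -1

-1


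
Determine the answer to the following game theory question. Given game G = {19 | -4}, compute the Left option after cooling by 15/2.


Original game: {19 | -4} (a switch {a | b} with a > b).
Cooling by t (for t below the temperature (a - b)/2 = 23/2) taxes each move by t: {a | b} cooled by t is {a - t | b + t}.
Cooling amount: t = 15/2
Cooled Left option: 19 - 15/2 = 23/2
Cooled Right option: -4 + 15/2 = 7/2
Cooled game: {23/2 | 7/2}
Left option = 23/2

23/2


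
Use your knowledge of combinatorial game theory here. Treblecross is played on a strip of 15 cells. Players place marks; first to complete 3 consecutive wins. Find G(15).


Treblecross: place X on empty cells; 3-in-a-row wins.
Playing within two cells of an existing X lets the opponent win at once, so sensible play treats the cells i-2..i+2 around each X as dead. The player left with no safe cell loses, so this is a normal-play take-away game on strips of safe cells.
Placing X at cell i (0-indexed) of a strip of k safe cells leaves independent strips of sizes max(0, i-2) and max(0, k-i-3). Hence G(k) = mex{ G(max(0,i-2)) XOR G(max(0,k-i-3)) : 0 <= i < k }, with G(0) = 0.
G(1): splits (0,0):0^0=0 -> mex({0}) = 1
G(2): splits (0,0):0^0=0 -> mex({0}) = 1
G(3): splits (0,0):0^0=0 -> mex({0}) = 1
G(4): splits (0,1):0^1=1 (0,0):0^0=0 -> mex({0, 1}) = 2
G(5): splits (0,2):0^1=1 (0,1):0^1=1 (0,0):0^0=0 -> mex({0, 1}) = 2
G(6) = mex({1}) = 0
G(7) = mex({0, 1, 2}) = 3
G(8) = mex({0, 1, 2}) = 3
G(9) = mex({0, 2}) = 1
G(10) = mex({0, 2, 3}) = 1
G(11) = mex({0, 3}) = 1
G(12) = mex({1, 3}) = 0
G(13) = mex({0, 1, 2, 3}) = 4
G(14) = mex({0, 1, 2}) = 3
G(15) = mex({0, 1, 2}) = 3
Therefore G(15) = 3.

3


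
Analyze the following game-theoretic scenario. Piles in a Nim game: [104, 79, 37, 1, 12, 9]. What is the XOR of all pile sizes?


We need the XOR (exclusive or) of all pile sizes.
After XOR-ing pile 1 (size 104): 0 XOR 104 = 104
After XOR-ing pile 2 (size 79): 104 XOR 79 = 39
After XOR-ing pile 3 (size 37): 39 XOR 37 = 2
After XOR-ing pile 4 (size 1): 2 XOR 1 = 3
After XOR-ing pile 5 (size 12): 3 XOR 12 = 15
After XOR-ing pile 6 (size 9): 15 XOR 9 = 6
The Nim-value of this position is 6.

6


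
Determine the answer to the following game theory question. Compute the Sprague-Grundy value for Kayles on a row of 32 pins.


Kayles: a move removes 1 or 2 adjacent pins from a contiguous row.
Removing pins from a row of k leaves two independent rows (a, b) with a + b = k - 1 (one pin) or a + b = k - 2 (two pins); an end removal gives a = 0.
By Sprague-Grundy, G(k) = mex{ G(a) XOR G(b) } over all these splits. G(0) = 0.
G(1): splits (0,0):0^0=0 -> mex({0}) = 1
G(2): splits (0,1):0^1=1 (0,0):0^0=0 -> mex({0, 1}) = 2
G(3): splits (0,2):0^2=2 (1,1):1^1=0 (0,1):0^1=1 -> mex({0, 1, 2}) = 3
G(4): splits (0,3):0^3=3 (1,2):1^2=3 (0,2):0^2=2 (1,1):1^1=0 -> mex({0, 2, 3}) = 1
G(5): splits (0,4):0^1=1 (1,3):1^3=2 (2,2):2^2=0 (0,3):0^3=3 (1,2):1^2=3 -> mex({0, 1, 2, 3}) = 4
G(6) = mex({0, 1, 2, 4}) = 3
G(7) = mex({0, 1, 3, 4, 5}) = 2
G(8) = mex({0, 2, 3, 5, 6}) = 1
G(9) = mex({0, 1, 2, 3, 6, 7}) = 4
G(10) = mex({0, 1, 3, 4, 5, 7}) = 2
G(11) = mex({0, 1, 2, 3, 4, 5}) = 6
G(12) = mex({0, 1, 2, 3, 5, 6, 7}) = 4
G(13) = mex({0, 2, 3, 4, 6, 7}) = 1
G(14) = mex({0, 1, 4, 5, 6, 7}) = 2
G(15) = mex({0, 1, 2, 3, 4, 5, 6}) = 7
G(16) = mex({0, 2, 3, 5, 6, 7}) = 1
G(17) = mex({0, 1, 2, 3, 5, 6, 7}) = 4
G(18) = mex({0, 1, 2, 4, 5, 6}) = 3
G(19) = mex({0, 1, 3, 4, 5, 7}) = 2
G(20) = mex({0, 2, 3, 4, 5, 6, 7}) = 1
G(21) = mex({0, 1, 2, 3, 5, 6, 7}) = 4
G(22) = mex({0, 1, 2, 3, 4, 5, 7}) = 6
G(23) = mex({0, 1, 2, 3, 4, 5, 6}) = 7
G(24) = mex({0, 1, 2, 3, 5, 6, 7}) = 4
G(25) = mex({0, 2, 3, 4, 6, 7}) = 1
G(26) = mex({0, 1, 3, 4, 5, 6, 7}) = 2
G(27) = mex({0, 1, 2, 3, 4, 5, 6, 7}) = 8
G(28) = mex({0, 1, 2, 3, 4, 6, 7, 8}) = 5
G(29) = mex({0, 1, 2, 3, 5, 6, 7, 8, 9}) = 4
G(30) = mex({0, 1, 2, 3, 4, 5, 6, 9, 10}) = 7
G(31) = mex({0, 1, 3, 4, 5, 7, 10, 11}) = 2
G(32) = mex({0, 2, 3, 4, 5, 6, 7, 9, 11}) = 1
Therefore G(32) = 1.

1


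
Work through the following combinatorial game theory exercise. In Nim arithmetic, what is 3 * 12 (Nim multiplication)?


Nim multiplication is bilinear over XOR: (u XOR v) * w = (u*w) XOR (v*w).
So we split each operand into its bit components and XOR the pairwise Nim products.
3 = 1 + 2 (as XOR of powers of 2).
12 = 4 + 8 (as XOR of powers of 2).
Using the standard Nim-product table on single bits:
  2*2 = 3,   2*4 = 8,   2*8 = 12,
  4*4 = 6,   4*8 = 11,  8*8 = 13,
and  1*x = x (identity), k*l = l*k (commutative).
Pairwise Nim products:
  1 * 4 = 4
  1 * 8 = 8
  2 * 4 = 8
  2 * 8 = 12
XOR them: 4 XOR 8 XOR 8 XOR 12 = 8.
Result: 3 * 12 = 8 (in Nim).

8


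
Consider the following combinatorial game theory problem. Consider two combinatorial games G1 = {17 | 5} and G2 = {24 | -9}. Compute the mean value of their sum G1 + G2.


G1 = {17 | 5}, G2 = {24 | -9}
Each is a switch {a | b} with numbers a > b; its mean value is (a + b)/2, and mean value is additive over game sums: m(G1 + G2) = m(G1) + m(G2).
Mean of G1 = (17 + (5))/2 = 22/2 = 11
Mean of G2 = (24 + (-9))/2 = 15/2 = 15/2
Mean of G1 + G2 = 11 + 15/2 = 37/2

37/2


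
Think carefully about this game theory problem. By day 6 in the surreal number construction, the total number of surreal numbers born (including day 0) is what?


Day 0: {|} = 0 is born. Count = 1.
Day n: the number of surreal numbers born by day n is 2^(n+1) - 1.
By day 0: 2^1 - 1 = 1
By day 1: 2^2 - 1 = 3
By day 2: 2^3 - 1 = 7
By day 3: 2^4 - 1 = 15
By day 4: 2^5 - 1 = 31
By day 5: 2^6 - 1 = 63
By day 6: 2^7 - 1 = 127
By day 6: 127 surreal numbers.

127


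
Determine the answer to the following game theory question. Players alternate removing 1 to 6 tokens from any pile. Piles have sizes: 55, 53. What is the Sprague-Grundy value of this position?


Subtraction set: {1, 2, 3, 4, 5, 6}
For this subtraction set, G(n) = n mod 7 (period = max + 1 = 7).
Pile 1 (size 55): G(55) = 55 mod 7 = 6
Pile 2 (size 53): G(53) = 53 mod 7 = 4
Total Grundy value = XOR of all: 6 XOR 4 = 2

2


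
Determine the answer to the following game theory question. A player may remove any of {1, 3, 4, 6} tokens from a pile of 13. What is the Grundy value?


The subtraction set is S = {1, 3, 4, 6}.
G(k) = mex{ G(k - s) : s in S, s <= k }. We compute iteratively: G(0) = 0.
G(1) = mex({0}) = 1
G(2) = mex({1}) = 0
G(3) = mex({0}) = 1
G(4) = mex({0, 1}) = 2
G(5) = mex({0, 1, 2}) = 3
G(6) = mex({0, 1, 3}) = 2
G(7) = mex({1, 2}) = 0
G(8) = mex({0, 2, 3}) = 1
G(9) = mex({1, 2, 3}) = 0
G(10) = mex({0, 2}) = 1
G(11) = mex({0, 1, 3}) = 2
G(12) = mex({0, 1, 2}) = 3
Observe that G(7)..G(12) = 0, 1, 0, 1, 2, 3 repeats G(0)..G(5) = 0, 1, 0, 1, 2, 3.
For k >= max(S) = 6, G(k) is determined by the previous 6 values G(k-6)..G(k-1); a window of 6 consecutive values has recurred shifted by 7, so by induction G(k + 7) = G(k) for all k >= 0: the sequence is periodic from the start with period 7.
One period: G(0..6) = 0, 1, 0, 1, 2, 3, 2.
13 mod 7 = 6, so G(13) = G(6) = 2.

2


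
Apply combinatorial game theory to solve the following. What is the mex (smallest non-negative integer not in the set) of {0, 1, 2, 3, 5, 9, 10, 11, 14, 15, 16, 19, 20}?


Set = {0, 1, 2, 3, 5, 9, 10, 11, 14, 15, 16, 19, 20}
0 is in the set.
1 is in the set.
2 is in the set.
3 is in the set.
4 is NOT in the set. This is the mex.
mex = 4

4


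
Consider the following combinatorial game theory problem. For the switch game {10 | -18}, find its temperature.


The game is {10 | -18}, a switch {a | b} with numbers a > b.
Cooling {a | b} by t gives {a - t | b + t}, which stops being hot when a - t = b + t, i.e. at t = (a - b)/2. So the temperature of a switch is (a - b)/2.
Temperature = (Left option - Right option) / 2
= (10 - (-18)) / 2
= 28 / 2
= 14

14


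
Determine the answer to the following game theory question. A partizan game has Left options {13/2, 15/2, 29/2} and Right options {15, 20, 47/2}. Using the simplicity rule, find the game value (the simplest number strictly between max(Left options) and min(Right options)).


Left options: {13/2, 15/2, 29/2}, max = 29/2
Right options: {15, 20, 47/2}, min = 15
All options are numbers and max(Left) < min(Right), so by the simplicity theorem the value is the simplest (earliest-born) number strictly between 29/2 and 15.
No integer lies strictly between 29/2 and 15, so the value is the dyadic rational m/2^k in the interval with the smallest k (then m odd); search k = 1, 2, ...:
Denominator 2: no odd multiple of 1/2 lies strictly between 29/2 and 15.
Denominator 4: 59/4 lies strictly between 29/2 and 15 -- found.
The simplest number in the interval is 59/4.
Game value = 59/4

59/4


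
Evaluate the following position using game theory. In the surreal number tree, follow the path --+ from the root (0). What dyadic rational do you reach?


Sign expansion: --+
Rule: track bounds (lo, hi), initially (-inf, +inf). On '+', the current value becomes lo and we move to the simplest number in (value, hi): value + 1 if hi = +inf, otherwise the midpoint (value + hi)/2. On '-', the current value becomes hi and we move to value - 1 if lo = -inf, otherwise the midpoint (lo + value)/2.
Start at 0.
Step 1: sign = -, move left. Bounds: (-inf, 0). Value = -1
Step 2: sign = -, move left. Bounds: (-inf, -1). Value = -2
Step 3: sign = +, move right. Bounds: (-2, -1). Value = -3/2
The surreal number with sign expansion --+ is -3/2.

-3/2


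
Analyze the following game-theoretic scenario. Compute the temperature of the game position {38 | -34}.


The game is {38 | -34}, a switch {a | b} with numbers a > b.
Cooling {a | b} by t gives {a - t | b + t}, which stops being hot when a - t = b + t, i.e. at t = (a - b)/2. So the temperature of a switch is (a - b)/2.
Temperature = (Left option - Right option) / 2
= (38 - (-34)) / 2
= 72 / 2
= 36

36


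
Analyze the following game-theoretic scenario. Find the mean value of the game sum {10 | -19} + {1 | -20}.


G1 = {10 | -19}, G2 = {1 | -20}
Each is a switch {a | b} with numbers a > b; its mean value is (a + b)/2, and mean value is additive over game sums: m(G1 + G2) = m(G1) + m(G2).
Mean of G1 = (10 + (-19))/2 = -9/2 = -9/2
Mean of G2 = (1 + (-20))/2 = -19/2 = -19/2
Mean of G1 + G2 = -9/2 + -19/2 = -14

-14


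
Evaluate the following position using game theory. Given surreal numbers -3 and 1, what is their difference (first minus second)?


x = -3, y = 1
x - y = -3 - 1 = -4

-4


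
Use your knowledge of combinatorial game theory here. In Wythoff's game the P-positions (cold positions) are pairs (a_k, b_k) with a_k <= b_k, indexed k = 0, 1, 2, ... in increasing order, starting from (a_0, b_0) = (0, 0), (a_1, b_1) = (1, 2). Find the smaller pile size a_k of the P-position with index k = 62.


By Wythoff's theorem, a_k = floor(k * phi) and b_k = floor(k * phi^2) = a_k + k, where phi = (1 + sqrt(5))/2 is the golden ratio.
phi = (1 + sqrt(5))/2 = 1.618034
k = 62
k * phi = 62 * 1.618034 = 100.318107
a_62 = floor(k * phi) = 100

100


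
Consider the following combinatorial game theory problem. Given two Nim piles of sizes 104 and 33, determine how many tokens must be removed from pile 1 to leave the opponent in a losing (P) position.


Piles: 104 and 33
Current XOR: 104 XOR 33 = 73 (non-zero, so this is an N-position).
To make the XOR zero, we need to find a move that balances the piles.
For pile 1 (size 104): target = 104 XOR 73 = 33
We reduce pile 1 from 104 to 33.
Tokens removed: 104 - 33 = 71
Verification: 33 XOR 33 = 0

71


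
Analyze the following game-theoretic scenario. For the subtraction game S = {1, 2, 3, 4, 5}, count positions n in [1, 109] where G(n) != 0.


Subtraction set S = {1, 2, 3, 4, 5}, so G(n) = n mod 6.
G(n) = 0 when n is a multiple of 6.
Multiples of 6 in [1, 109]: 18
N-positions (nonzero Grundy) = 109 - 18 = 91

91


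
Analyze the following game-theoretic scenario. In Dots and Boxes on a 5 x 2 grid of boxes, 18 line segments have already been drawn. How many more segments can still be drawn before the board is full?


Grid: 5 x 2 boxes, i.e. 6 rows and 3 columns of dots.
Horizontal edges: (rows + 1) * cols = 6 * 2 = 12
Vertical edges: rows * (cols + 1) = 5 * 3 = 15
Total edges: 12 + 15 = 27
Edges drawn: 18
Remaining: 27 - 18 = 9

9


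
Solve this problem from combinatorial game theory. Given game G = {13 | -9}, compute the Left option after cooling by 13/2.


Original game: {13 | -9} (a switch {a | b} with a > b).
Cooling by t (for t below the temperature (a - b)/2 = 11) taxes each move by t: {a | b} cooled by t is {a - t | b + t}.
Cooling amount: t = 13/2
Cooled Left option: 13 - 13/2 = 13/2
Cooled Right option: -9 + 13/2 = -5/2
Cooled game: {13/2 | -5/2}
Left option = 13/2

13/2
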